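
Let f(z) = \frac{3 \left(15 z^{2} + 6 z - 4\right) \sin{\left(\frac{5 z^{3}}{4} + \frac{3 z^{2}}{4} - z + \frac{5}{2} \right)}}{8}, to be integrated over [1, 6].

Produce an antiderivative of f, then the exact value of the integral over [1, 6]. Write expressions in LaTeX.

The substitution u = \frac{5 z^{3}}{4} + \frac{3 z^{2}}{4} - z + \frac{5}{2} works: f is exactly (dF/du)*(du/dz) for that inner function.
F(z) = - \frac{3 \cos{\left(\frac{5 z^{3}}{4} + \frac{3 z^{2}}{4} - z + \frac{5}{2} \right)}}{2} is an antiderivative of f.
Check: d/dz[- \frac{3 \cos{\left(\frac{5 z^{3}}{4} + \frac{3 z^{2}}{4} - z + \frac{5}{2} \right)}}{2}] = \frac{45 z^{2} \sin{\left(\frac{5 z^{3}}{4} + \frac{3 z^{2}}{4} - z + \frac{5}{2} \right)}}{8} + \frac{9 z \sin{\left(\frac{5 z^{3}}{4} + \frac{3 z^{2}}{4} - z + \frac{5}{2} \right)}}{4} - \frac{3 \sin{\left(\frac{5 z^{3}}{4} + \frac{3 z^{2}}{4} - z + \frac{5}{2} \right)}}{2}, which equals f(z).
F(6) = - \frac{3 \cos{\left(\frac{587}{2} \right)}}{2}; F(1) = - \frac{3 \cos{\left(\frac{7}{2} \right)}}{2}.
Integral = F(6) - F(1) = \frac{3 \cos{\left(\frac{7}{2} \right)}}{2} - \frac{3 \cos{\left(\frac{587}{2} \right)}}{2}.

Antiderivative: F(z) = - \frac{3 \cos{\left(\frac{5 z^{3}}{4} + \frac{3 z^{2}}{4} - z + \frac{5}{2} \right)}}{2}; value = \frac{3 \cos{\left(\frac{7}{2} \right)}}{2} - \frac{3 \cos{\left(\frac{587}{2} \right)}}{2}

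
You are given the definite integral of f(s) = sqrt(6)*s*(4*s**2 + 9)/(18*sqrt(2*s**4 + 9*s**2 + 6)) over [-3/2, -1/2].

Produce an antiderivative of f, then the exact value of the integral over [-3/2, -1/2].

Antiderivative: F(s) = sqrt(6)*sqrt(2*s**4 + 9*s**2 + 6)/18; value = -sqrt(97)/12 + sqrt(201)/36

f matches the chain-rule pattern g'(h)*h' with inner function h(s) = s**4/3 + 3*s**2/2 + 1; substituting u = h(s) collapses the integral.
F(s) = sqrt(6)*sqrt(2*s**4 + 9*s**2 + 6)/18 is an antiderivative of f.
Check: d/ds[sqrt(6)*sqrt(2*s**4 + 9*s**2 + 6)/18] = (4*sqrt(6)*s**3 + 9*sqrt(6)*s)/(18*sqrt(2*s**4 + 9*s**2 + 6)), which equals f(s).
F(-1/2) = sqrt(201)/36; F(-3/2) = sqrt(97)/12.
Integral = F(-1/2) - F(-3/2) = -sqrt(97)/12 + sqrt(201)/36.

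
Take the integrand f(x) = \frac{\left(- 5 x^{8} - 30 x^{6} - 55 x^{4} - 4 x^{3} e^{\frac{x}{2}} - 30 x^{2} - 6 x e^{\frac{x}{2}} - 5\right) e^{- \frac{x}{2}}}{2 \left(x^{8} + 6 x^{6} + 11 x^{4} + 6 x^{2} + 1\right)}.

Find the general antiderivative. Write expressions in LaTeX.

F(x) = \frac{\left(10 x^{4} + 30 x^{2} + e^{\frac{x}{2}} + 10\right) e^{- \frac{x}{2}}}{2 \left(x^{4} + 3 x^{2} + 1\right)} + C

Recover f(x) by differentiating a candidate F(x); any mismatch rules it out.
Check: d/dx[\frac{\left(10 x^{4} + 30 x^{2} + e^{\frac{x}{2}} + 10\right) e^{- \frac{x}{2}}}{2 \left(x^{4} + 3 x^{2} + 1\right)}] = \frac{- 5 x^{8} - 30 x^{6} - 55 x^{4} - 4 x^{3} e^{\frac{x}{2}} - 30 x^{2} - 6 x e^{\frac{x}{2}} - 5}{2 x^{8} e^{\frac{x}{2}} + 12 x^{6} e^{\frac{x}{2}} + 22 x^{4} e^{\frac{x}{2}} + 12 x^{2} e^{\frac{x}{2}} + 2 e^{\frac{x}{2}}}, which equals f(x).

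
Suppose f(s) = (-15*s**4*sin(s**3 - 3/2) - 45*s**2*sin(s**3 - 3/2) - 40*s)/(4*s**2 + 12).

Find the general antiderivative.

Any candidate F(s) must reproduce f(s) exactly when differentiated.
Check: d/ds[-5*log(2*s**2 + 6) + 5*cos(s**3 - 3/2)/4] = (-15*s**4*sin(s**3 - 3/2) - 45*s**2*sin(s**3 - 3/2) - 40*s)/(4*s**2 + 12) = f(s).

F(s) = -5*log(2*s**2 + 6) + 5*cos(s**3 - 3/2)/4 + C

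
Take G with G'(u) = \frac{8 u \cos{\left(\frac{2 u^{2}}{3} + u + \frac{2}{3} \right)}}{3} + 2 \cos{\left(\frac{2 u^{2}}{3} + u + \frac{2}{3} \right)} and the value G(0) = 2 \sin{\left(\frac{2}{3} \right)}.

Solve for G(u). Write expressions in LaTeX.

The substitution w = \frac{2 u^{2}}{3} + u + \frac{2}{3} works: G'(u) is exactly (dG/dw)*(dw/du) for that inner function.
A general antiderivative is 2 \sin{\left(\frac{2 u^{2}}{3} + u + \frac{2}{3} \right)} + C.
The condition gives C = 2 \sin{\left(\frac{2}{3} \right)} - (2 \sin{\left(\frac{2}{3} \right)}) = 0.
So G(u) = 2 \sin{\left(\frac{2 u^{2}}{3} + u + \frac{2}{3} \right)}.
Check: d/du[2 \sin{\left(\frac{2 u^{2}}{3} + u + \frac{2}{3} \right)}] = \frac{8 u \cos{\left(\frac{2 u^{2}}{3} + u + \frac{2}{3} \right)}}{3} + 2 \cos{\left(\frac{2 u^{2}}{3} + u + \frac{2}{3} \right)} = G'(u).

G(u) = 2 \sin{\left(\frac{2 u^{2}}{3} + u + \frac{2}{3} \right)}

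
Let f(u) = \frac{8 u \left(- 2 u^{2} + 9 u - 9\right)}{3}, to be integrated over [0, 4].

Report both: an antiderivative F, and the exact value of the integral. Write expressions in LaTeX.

Antiderivative: F(u) = - \frac{4 u^{4}}{3} + 8 u^{3} - 12 u^{2}; value = - \frac{64}{3}

f matches the chain-rule pattern g'(h)*h' with inner function h(u) = \frac{2 u^{2}}{3} - 2 u; substituting w = h(u) collapses the integral.
F(u) = - \frac{4 u^{4}}{3} + 8 u^{3} - 12 u^{2} is an antiderivative of f.
Check: d/du[- \frac{4 u^{4}}{3} + 8 u^{3} - 12 u^{2}] = - \frac{16 u^{3}}{3} + 24 u^{2} - 24 u, which equals f(u).
F(4) = - \frac{64}{3}; F(0) = 0.
Integral = F(4) - F(0) = - \frac{64}{3}.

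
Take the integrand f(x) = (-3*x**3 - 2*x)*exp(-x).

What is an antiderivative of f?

f has the shape u'v + uv' for u = 3*x**3 + 9*x**2 + 20*x + 20 and v = exp(-x) — it is the derivative of the product u*v.
Check: d/dx[(3*x**3 + 9*x**2 + 20*x + 20)*exp(-x)] = (-3*x**3 - 2*x)*exp(-x) = f(x).

An antiderivative is F(x) = (3*x**3 + 9*x**2 + 20*x + 20)*exp(-x).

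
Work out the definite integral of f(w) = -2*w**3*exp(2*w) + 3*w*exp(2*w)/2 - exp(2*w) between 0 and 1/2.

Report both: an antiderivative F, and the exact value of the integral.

f has the shape u'v + uv' for u = -w**3 + 3*w**2/2 - 3*w/4 - 1/8 and v = exp(2*w) — it is the derivative of the product u*v.
F(w) = -(8*w**3 - 12*w**2 + 6*w + 1)*exp(2*w)/8 is an antiderivative of f.
Check: d/dw[-(8*w**3 - 12*w**2 + 6*w + 1)*exp(2*w)/8] = -2*w**3*exp(2*w) + 3*w*exp(2*w)/2 - exp(2*w) = f(w).
F(1/2) = -exp(1)/4; F(0) = -1/8.
Integral = F(1/2) - F(0) = 1/8 - exp(1)/4.

Antiderivative: F(w) = -(8*w**3 - 12*w**2 + 6*w + 1)*exp(2*w)/8; value = 1/8 - exp(1)/4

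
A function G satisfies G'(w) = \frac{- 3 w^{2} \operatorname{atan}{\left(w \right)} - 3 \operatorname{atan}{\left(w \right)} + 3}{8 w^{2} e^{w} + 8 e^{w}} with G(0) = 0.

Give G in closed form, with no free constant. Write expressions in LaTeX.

G'(w) has the shape u'v + uv' for u = \frac{3 \operatorname{atan}{\left(w \right)}}{8} and v = e^{- w} — it is the derivative of the product u*v.
A general antiderivative is \frac{3 e^{- w} \operatorname{atan}{\left(w \right)}}{8} + C.
The condition gives C = 0 - (0) = 0.
So G(w) = \frac{3 e^{- w} \operatorname{atan}{\left(w \right)}}{8}.
Check: d/dw[\frac{3 e^{- w} \operatorname{atan}{\left(w \right)}}{8}] = \frac{- 3 w^{2} \operatorname{atan}{\left(w \right)} - 3 \operatorname{atan}{\left(w \right)} + 3}{8 w^{2} e^{w} + 8 e^{w}} = G'(w).

G(w) = \frac{3 e^{- w} \operatorname{atan}{\left(w \right)}}{8}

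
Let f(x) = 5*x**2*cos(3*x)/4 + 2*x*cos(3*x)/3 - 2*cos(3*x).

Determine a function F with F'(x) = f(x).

An antiderivative is F(x) = (45*x**2*sin(3*x) + 24*x*sin(3*x) + 30*x*cos(3*x) - 82*sin(3*x) + 8*cos(3*x))/108.

Integrate term by term and add the pieces.
Check: d/dx[(45*x**2*sin(3*x) + 24*x*sin(3*x) + 30*x*cos(3*x) - 82*sin(3*x) + 8*cos(3*x))/108] = 5*x**2*cos(3*x)/4 + 2*x*cos(3*x)/3 - 2*cos(3*x) = f(x).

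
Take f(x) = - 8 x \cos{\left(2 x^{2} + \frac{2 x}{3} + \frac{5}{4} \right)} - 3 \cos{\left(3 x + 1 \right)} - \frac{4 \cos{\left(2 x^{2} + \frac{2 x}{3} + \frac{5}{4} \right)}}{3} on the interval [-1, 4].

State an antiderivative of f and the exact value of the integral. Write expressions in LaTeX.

Antiderivative: F(x) = - \sin{\left(3 x + 1 \right)} - 2 \sin{\left(2 x^{2} + \frac{2 x}{3} + \frac{5}{4} \right)}; value = - \sin{\left(2 \right)} - \sin{\left(13 \right)} + 2 \sin{\left(\frac{31}{12} \right)} - 2 \sin{\left(\frac{431}{12} \right)}

Integrate term by term and add the pieces.
F(x) = - \sin{\left(3 x + 1 \right)} - 2 \sin{\left(2 x^{2} + \frac{2 x}{3} + \frac{5}{4} \right)} is an antiderivative of f.
Check: d/dx[- \sin{\left(3 x + 1 \right)} - 2 \sin{\left(2 x^{2} + \frac{2 x}{3} + \frac{5}{4} \right)}] = - 8 x \cos{\left(2 x^{2} + \frac{2 x}{3} + \frac{5}{4} \right)} - 3 \cos{\left(3 x + 1 \right)} - \frac{4 \cos{\left(2 x^{2} + \frac{2 x}{3} + \frac{5}{4} \right)}}{3} = f(x).
F(4) = - \sin{\left(13 \right)} - 2 \sin{\left(\frac{431}{12} \right)}; F(-1) = - 2 \sin{\left(\frac{31}{12} \right)} + \sin{\left(2 \right)}.
Integral = F(4) - F(-1) = - \sin{\left(2 \right)} - \sin{\left(13 \right)} + 2 \sin{\left(\frac{31}{12} \right)} - 2 \sin{\left(\frac{431}{12} \right)}.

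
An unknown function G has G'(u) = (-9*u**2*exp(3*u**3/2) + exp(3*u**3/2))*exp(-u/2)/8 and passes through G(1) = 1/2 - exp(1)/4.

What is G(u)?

G(u) = 1/2 - exp(-u/2)*exp(3*u**3/2)/4

The substitution w = 3*u**3/2 - u/2 works: G'(u) is exactly (dG/dw)*(dw/du) for that inner function.
A general antiderivative is -exp(3*u**3/2 - u/2)/4 + C.
The condition gives C = 1/2 - exp(1)/4 - (-exp(1)/4) = 1/2.
So G(u) = 1/2 - exp(-u/2)*exp(3*u**3/2)/4.
Check: d/du[1/2 - exp(-u/2)*exp(3*u**3/2)/4] = (-9*u**2*exp(3*u**3/2) + exp(3*u**3/2))*exp(-u/2)/8 = G'(u).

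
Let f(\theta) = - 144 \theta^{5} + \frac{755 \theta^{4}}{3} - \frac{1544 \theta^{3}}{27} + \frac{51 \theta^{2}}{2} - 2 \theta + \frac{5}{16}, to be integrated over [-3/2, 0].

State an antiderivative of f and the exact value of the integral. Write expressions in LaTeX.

Recognize the product-rule pattern: f = u'v + uv' with u = - 2 \left(- 3 \theta^{2} + \frac{\theta}{3} - \frac{1}{4}\right)^{2}, v = \frac{4 \theta^{2}}{3} - \frac{5 \theta}{2}, so integration by parts undoes it.
F(\theta) = - 24 \theta^{6} + \frac{151 \theta^{5}}{3} - \frac{386 \theta^{4}}{27} + \frac{17 \theta^{3}}{2} - \theta^{2} + \frac{5 \theta}{16} is an antiderivative of f.
Check: d/d\theta[- 24 \theta^{6} + \frac{151 \theta^{5}}{3} - \frac{386 \theta^{4}}{27} + \frac{17 \theta^{3}}{2} - \theta^{2} + \frac{5 \theta}{16}] = - 144 \theta^{5} + \frac{755 \theta^{4}}{3} - \frac{1544 \theta^{3}}{27} + \frac{51 \theta^{2}}{2} - 2 \theta + \frac{5}{16} = f(\theta).
F(0) = 0; F(-3/2) = - \frac{6075}{8}.
Integral = F(0) - F(-3/2) = \frac{6075}{8}.

Antiderivative: F(\theta) = - 24 \theta^{6} + \frac{151 \theta^{5}}{3} - \frac{386 \theta^{4}}{27} + \frac{17 \theta^{3}}{2} - \theta^{2} + \frac{5 \theta}{16}; value = \frac{6075}{8}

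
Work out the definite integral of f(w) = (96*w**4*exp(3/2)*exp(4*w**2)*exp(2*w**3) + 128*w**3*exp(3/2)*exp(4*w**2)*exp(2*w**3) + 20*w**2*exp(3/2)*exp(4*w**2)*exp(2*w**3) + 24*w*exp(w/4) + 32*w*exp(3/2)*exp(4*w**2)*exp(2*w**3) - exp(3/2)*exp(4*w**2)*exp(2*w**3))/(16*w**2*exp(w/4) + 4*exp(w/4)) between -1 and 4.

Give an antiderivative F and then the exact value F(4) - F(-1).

An antiderivative F(w) passes only if d/dw[F] lands on f(w) exactly.
F(w) = (3*log(4*w**2 + 1) + 4*exp(3/2)*exp(-w/4)*exp(4*w**2)*exp(2*w**3))/4 is an antiderivative of f.
Check: d/dw[(3*log(4*w**2 + 1) + 4*exp(3/2)*exp(-w/4)*exp(4*w**2)*exp(2*w**3))/4] = (96*w**4*exp(3/2)*exp(4*w**2)*exp(2*w**3) + 128*w**3*exp(3/2)*exp(4*w**2)*exp(2*w**3) + 20*w**2*exp(3/2)*exp(4*w**2)*exp(2*w**3) + 24*w*exp(w/4) + 32*w*exp(3/2)*exp(4*w**2)*exp(2*w**3) - exp(3/2)*exp(4*w**2)*exp(2*w**3))/(16*w**2*exp(w/4) + 4*exp(w/4)) = f(w).
F(4) = 3*log(65)/4 + exp(385/2); F(-1) = 3*log(5)/4 + exp(15/4).
Integral = F(4) - F(-1) = -exp(15/4) - 3*log(5)/4 + 3*log(65)/4 + exp(385/2).

Antiderivative: F(w) = (3*log(4*w**2 + 1) + 4*exp(3/2)*exp(-w/4)*exp(4*w**2)*exp(2*w**3))/4; value = -exp(15/4) - 3*log(5)/4 + 3*log(65)/4 + exp(385/2)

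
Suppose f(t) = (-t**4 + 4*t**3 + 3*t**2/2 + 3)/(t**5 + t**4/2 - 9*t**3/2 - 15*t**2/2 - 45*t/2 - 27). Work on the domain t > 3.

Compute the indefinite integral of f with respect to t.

F(t) = 29*log(t - 3)/180 + 65*log(t + 3/2)/63 - 78*log(t + 2)/35 + log(t**2 + 3)/56 + 31*sqrt(3)*atan(sqrt(3)*t/3)/84 + C

Factor the denominator ((t - 3)*(t + 2)*(2*t + 3)*(t**2 + 3)) and decompose: f = (t + 31)/(28*(t**2 + 3)) + 130/(63*(2*t + 3)) - 78/(35*(t + 2)) + 29/(180*(t - 3)); each piece integrates to a log, atan, or power term.
Check: d/dt[29*log(t - 3)/180 + 65*log(t + 3/2)/63 - 78*log(t + 2)/35 + log(t**2 + 3)/56 + 31*sqrt(3)*atan(sqrt(3)*t/3)/84] = (-2*t**4 + 8*t**3 + 3*t**2 + 6)/(2*t**5 + t**4 - 9*t**3 - 15*t**2 - 45*t - 54), which equals f(t).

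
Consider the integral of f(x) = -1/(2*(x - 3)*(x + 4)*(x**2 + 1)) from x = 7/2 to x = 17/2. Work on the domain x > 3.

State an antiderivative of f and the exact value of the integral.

Antiderivative: F(x) = (-34*log(x - 3) + 20*log(x + 4) + 7*log(x**2 + 1) + 182*atan(x))/4760; value = -13*atan(7/2)/340 - log(11/2)/140 - log(15/2)/238 - log(2)/140 - log(53/4)/680 + log(293/4)/680 + log(25/2)/238 + 13*atan(17/2)/340

The denominator factors as 2*(x - 3)*(x + 4)*(x**2 + 1); partial fractions split f into directly integrable pieces: (x + 13)/(340*(x**2 + 1)) + 1/(238*(x + 4)) - 1/(140*(x - 3)).
F(x) = (-34*log(x - 3) + 20*log(x + 4) + 7*log(x**2 + 1) + 182*atan(x))/4760 is an antiderivative of f.
Check: d/dx[(-34*log(x - 3) + 20*log(x + 4) + 7*log(x**2 + 1) + 182*atan(x))/4760] = -1/(2*x**4 + 2*x**3 - 22*x**2 + 2*x - 24), which equals f(x).
F(17/2) = -log(11/2)/140 + log(293/4)/680 + log(25/2)/238 + 13*atan(17/2)/340; F(7/2) = log(53/4)/680 + log(2)/140 + log(15/2)/238 + 13*atan(7/2)/340.
Integral = F(17/2) - F(7/2) = -13*atan(7/2)/340 - log(11/2)/140 - log(15/2)/238 - log(2)/140 - log(53/4)/680 + log(293/4)/680 + log(25/2)/238 + 13*atan(17/2)/340.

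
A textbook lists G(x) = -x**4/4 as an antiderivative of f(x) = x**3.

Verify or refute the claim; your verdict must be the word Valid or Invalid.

Invalid: d/dx[G] - f = -2*x**3, which is not 0.

d/dx[G] = -x**3
d/dx[G] - f(x) = -2*x**3 != 0.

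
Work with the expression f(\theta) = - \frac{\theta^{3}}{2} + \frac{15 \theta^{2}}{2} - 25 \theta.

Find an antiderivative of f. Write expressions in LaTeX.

An antiderivative is F(\theta) = - \frac{\theta^{2} \left(\theta - 10\right)^{2}}{8}.

The substitution u = \frac{\theta^{2}}{2} - 5 \theta works: f is exactly (dF/du)*(du/d\theta) for that inner function.
Check: d/d\theta[- \frac{\theta^{2} \left(\theta - 10\right)^{2}}{8}] = - \frac{\theta^{3}}{2} + \frac{15 \theta^{2}}{2} - 25 \theta = f(\theta).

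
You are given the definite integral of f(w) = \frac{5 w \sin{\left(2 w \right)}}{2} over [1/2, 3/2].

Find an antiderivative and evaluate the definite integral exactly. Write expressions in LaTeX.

Recover f(w) by differentiating a candidate F(w); any mismatch rules it out.
F(w) = \frac{5 \left(- 2 w \cos{\left(2 w \right)} + \sin{\left(2 w \right)}\right)}{8} is an antiderivative of f.
Check: d/dw[\frac{5 \left(- 2 w \cos{\left(2 w \right)} + \sin{\left(2 w \right)}\right)}{8}] = \frac{5 w \sin{\left(2 w \right)}}{2} = f(w).
F(3/2) = \frac{5 \sin{\left(3 \right)}}{8} - \frac{15 \cos{\left(3 \right)}}{8}; F(1/2) = - \frac{5 \cos{\left(1 \right)}}{8} + \frac{5 \sin{\left(1 \right)}}{8}.
Integral = F(3/2) - F(1/2) = - \frac{5 \sin{\left(1 \right)}}{8} + \frac{5 \sin{\left(3 \right)}}{8} + \frac{5 \cos{\left(1 \right)}}{8} - \frac{15 \cos{\left(3 \right)}}{8}.

Antiderivative: F(w) = \frac{5 \left(- 2 w \cos{\left(2 w \right)} + \sin{\left(2 w \right)}\right)}{8}; value = - \frac{5 \sin{\left(1 \right)}}{8} + \frac{5 \sin{\left(3 \right)}}{8} + \frac{5 \cos{\left(1 \right)}}{8} - \frac{15 \cos{\left(3 \right)}}{8}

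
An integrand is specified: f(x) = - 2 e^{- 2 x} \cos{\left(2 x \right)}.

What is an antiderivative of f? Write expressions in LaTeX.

An antiderivative is F(x) = - \frac{e^{- 2 x} \sin{\left(2 x \right)}}{2} + \frac{e^{- 2 x} \cos{\left(2 x \right)}}{2}.

For F(x) to be correct the identity F'(x) - f(x) = 0 must hold.
Check: d/dx[- \frac{e^{- 2 x} \sin{\left(2 x \right)}}{2} + \frac{e^{- 2 x} \cos{\left(2 x \right)}}{2}] = - 2 e^{- 2 x} \cos{\left(2 x \right)} = f(x).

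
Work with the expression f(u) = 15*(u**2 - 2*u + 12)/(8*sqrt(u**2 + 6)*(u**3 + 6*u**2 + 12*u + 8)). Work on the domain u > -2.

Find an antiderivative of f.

Recognize the product-rule pattern: f = v'r + vr' with v = -15/(8*(u + 2)**2), r = sqrt(u**2 + 6), so integration by parts undoes it.
Check: d/du[-15*sqrt(u**2 + 6)/(8*u**2 + 32*u + 32)] = (15*u**2 - 30*u + 180)/(8*u**3*sqrt(u**2 + 6) + 48*u**2*sqrt(u**2 + 6) + 96*u*sqrt(u**2 + 6) + 64*sqrt(u**2 + 6)), which equals f(u).

An antiderivative is F(u) = -15*sqrt(u**2 + 6)/(8*u**2 + 32*u + 32).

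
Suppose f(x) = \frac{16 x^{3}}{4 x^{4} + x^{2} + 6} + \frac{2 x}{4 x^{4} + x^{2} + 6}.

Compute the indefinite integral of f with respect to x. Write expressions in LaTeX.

f matches the chain-rule pattern g'(h)*h' with inner function h(x) = 2 x^{4} + \frac{x^{2}}{2} + 3; substituting u = h(x) collapses the integral.
Check: d/dx[\log{\left(2 x^{4} + \frac{x^{2}}{2} + 3 \right)}] = \frac{16 x^{3} + 2 x}{4 x^{4} + x^{2} + 6}, which equals f(x).

F(x) = \log{\left(2 x^{4} + \frac{x^{2}}{2} + 3 \right)} + C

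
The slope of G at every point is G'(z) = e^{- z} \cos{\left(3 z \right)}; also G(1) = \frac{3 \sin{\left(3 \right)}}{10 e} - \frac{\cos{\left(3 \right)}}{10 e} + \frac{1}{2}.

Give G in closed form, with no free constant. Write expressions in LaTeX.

Whatever form G(z) takes, its d/dz must return the stated G'(z).
A general antiderivative is \frac{3 e^{- z} \sin{\left(3 z \right)}}{10} - \frac{e^{- z} \cos{\left(3 z \right)}}{10} + C.
The condition gives C = \frac{3 \sin{\left(3 \right)}}{10 e} - \frac{\cos{\left(3 \right)}}{10 e} + \frac{1}{2} - (\frac{3 \sin{\left(3 \right)}}{10 e} - \frac{\cos{\left(3 \right)}}{10 e}) = \frac{1}{2}.
So G(z) = \frac{1}{2} + \frac{3 e^{- z} \sin{\left(3 z \right)}}{10} - \frac{e^{- z} \cos{\left(3 z \right)}}{10}.
Check: d/dz[\frac{1}{2} + \frac{3 e^{- z} \sin{\left(3 z \right)}}{10} - \frac{e^{- z} \cos{\left(3 z \right)}}{10}] = e^{- z} \cos{\left(3 z \right)} = G'(z).

G(z) = \frac{1}{2} + \frac{3 e^{- z} \sin{\left(3 z \right)}}{10} - \frac{e^{- z} \cos{\left(3 z \right)}}{10}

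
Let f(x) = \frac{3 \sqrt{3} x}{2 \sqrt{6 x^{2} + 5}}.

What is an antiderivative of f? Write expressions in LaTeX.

An antiderivative is F(x) = \frac{\sqrt{3} \sqrt{6 x^{2} + 5}}{4}.

The substitution u = 2 x^{2} + \frac{5}{3} works: f is exactly (dF/du)*(du/dx) for that inner function.
Check: d/dx[\frac{\sqrt{3} \sqrt{6 x^{2} + 5}}{4}] = \frac{3 \sqrt{3} x}{2 \sqrt{6 x^{2} + 5}} = f(x).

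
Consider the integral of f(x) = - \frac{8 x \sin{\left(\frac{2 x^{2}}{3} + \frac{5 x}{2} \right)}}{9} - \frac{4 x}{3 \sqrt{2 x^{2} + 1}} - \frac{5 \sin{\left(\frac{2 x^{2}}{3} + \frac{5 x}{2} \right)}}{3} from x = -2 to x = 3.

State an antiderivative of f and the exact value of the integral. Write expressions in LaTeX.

Antiderivative: F(x) = \frac{2 \left(- \sqrt{2 x^{2} + 1} + \cos{\left(\frac{2 x^{2}}{3} + \frac{5 x}{2} \right)}\right)}{3}; value = - \frac{2 \sqrt{19}}{3} + \frac{2 \cos{\left(\frac{27}{2} \right)}}{3} - \frac{2 \cos{\left(\frac{7}{3} \right)}}{3} + 2

Integrate term by term and add the pieces.
F(x) = \frac{2 \left(- \sqrt{2 x^{2} + 1} + \cos{\left(\frac{2 x^{2}}{3} + \frac{5 x}{2} \right)}\right)}{3} is an antiderivative of f.
Check: d/dx[\frac{2 \left(- \sqrt{2 x^{2} + 1} + \cos{\left(\frac{2 x^{2}}{3} + \frac{5 x}{2} \right)}\right)}{3}] = \frac{- 8 x \sqrt{2 x^{2} + 1} \sin{\left(\frac{2 x^{2}}{3} + \frac{5 x}{2} \right)} - 12 x - 15 \sqrt{2 x^{2} + 1} \sin{\left(\frac{2 x^{2}}{3} + \frac{5 x}{2} \right)}}{9 \sqrt{2 x^{2} + 1}}, which equals f(x).
F(3) = - \frac{2 \sqrt{19}}{3} + \frac{2 \cos{\left(\frac{27}{2} \right)}}{3}; F(-2) = -2 + \frac{2 \cos{\left(\frac{7}{3} \right)}}{3}.
Integral = F(3) - F(-2) = - \frac{2 \sqrt{19}}{3} + \frac{2 \cos{\left(\frac{27}{2} \right)}}{3} - \frac{2 \cos{\left(\frac{7}{3} \right)}}{3} + 2.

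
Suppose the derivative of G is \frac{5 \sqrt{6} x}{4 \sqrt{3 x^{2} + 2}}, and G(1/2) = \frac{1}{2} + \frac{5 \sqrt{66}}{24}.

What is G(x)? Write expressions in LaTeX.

G(x) = \frac{5 \sqrt{\frac{x^{2}}{2} + \frac{1}{3}}}{2} + \frac{1}{2}

G'(x) matches the chain-rule pattern g'(h)*h' with inner function h(x) = \frac{x^{2}}{2} + \frac{1}{3}; substituting u = h(x) collapses the integral.
A general antiderivative is \frac{5 \sqrt{\frac{x^{2}}{2} + \frac{1}{3}}}{2} + C.
The condition gives C = \frac{1}{2} + \frac{5 \sqrt{66}}{24} - (\frac{5 \sqrt{66}}{24}) = \frac{1}{2}.
So G(x) = \frac{5 \sqrt{\frac{x^{2}}{2} + \frac{1}{3}}}{2} + \frac{1}{2}.
Check: d/dx[\frac{5 \sqrt{\frac{x^{2}}{2} + \frac{1}{3}}}{2} + \frac{1}{2}] = \frac{5 \sqrt{6} x}{4 \sqrt{3 x^{2} + 2}} = G'(x).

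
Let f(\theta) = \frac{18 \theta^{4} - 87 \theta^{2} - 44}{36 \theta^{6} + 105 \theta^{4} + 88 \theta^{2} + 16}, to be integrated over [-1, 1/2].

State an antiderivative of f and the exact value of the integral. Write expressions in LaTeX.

An antiderivative F(\theta) passes only if d/d\theta[F] lands on f(\theta) exactly.
F(\theta) = - \frac{\theta}{\theta^{2} + \frac{4}{3}} - \operatorname{atan}{\left(2 \theta \right)} is an antiderivative of f.
Check: d/d\theta[- \frac{\theta}{\theta^{2} + \frac{4}{3}} - \operatorname{atan}{\left(2 \theta \right)}] = \frac{18 \theta^{4} - 87 \theta^{2} - 44}{36 \theta^{6} + 105 \theta^{4} + 88 \theta^{2} + 16} = f(\theta).
F(1/2) = - \frac{\pi}{4} - \frac{6}{19}; F(-1) = \frac{3}{7} + \operatorname{atan}{\left(2 \right)}.
Integral = F(1/2) - F(-1) = - \operatorname{atan}{\left(2 \right)} - \frac{\pi}{4} - \frac{99}{133}.

Antiderivative: F(\theta) = - \frac{\theta}{\theta^{2} + \frac{4}{3}} - \operatorname{atan}{\left(2 \theta \right)}; value = - \operatorname{atan}{\left(2 \right)} - \frac{\pi}{4} - \frac{99}{133}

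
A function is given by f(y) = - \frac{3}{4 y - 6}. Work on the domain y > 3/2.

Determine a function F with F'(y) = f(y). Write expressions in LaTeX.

An antiderivative is F(y) = - \frac{3 \log{\left(2 y - 3 \right)}}{4}.

Any candidate F(y) must reproduce f(y) exactly when differentiated.
Check: d/dy[- \frac{3 \log{\left(2 y - 3 \right)}}{4}] = - \frac{3}{4 y - 6} = f(y).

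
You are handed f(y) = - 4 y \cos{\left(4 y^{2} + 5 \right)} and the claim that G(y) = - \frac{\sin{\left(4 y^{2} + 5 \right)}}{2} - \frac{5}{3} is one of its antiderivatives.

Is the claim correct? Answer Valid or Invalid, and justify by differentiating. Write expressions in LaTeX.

d/dy[G] = - 4 y \cos{\left(4 y^{2} + 5 \right)}
This equals f(y) exactly, so the claim holds.

Valid - the claim checks out under differentiation.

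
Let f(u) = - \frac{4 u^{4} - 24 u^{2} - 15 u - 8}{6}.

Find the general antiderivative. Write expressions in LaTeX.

Since d/du undoes antidifferentiation here, F'(u) = f(u) is required of F(u).
Check: d/du[\frac{u \left(- 8 u^{4} + 80 u^{2} + 75 u + 80\right)}{60}] = - \frac{2 u^{4}}{3} + 4 u^{2} + \frac{5 u}{2} + \frac{4}{3}, which equals f(u).

F(u) = \frac{u \left(- 8 u^{4} + 80 u^{2} + 75 u + 80\right)}{60} + C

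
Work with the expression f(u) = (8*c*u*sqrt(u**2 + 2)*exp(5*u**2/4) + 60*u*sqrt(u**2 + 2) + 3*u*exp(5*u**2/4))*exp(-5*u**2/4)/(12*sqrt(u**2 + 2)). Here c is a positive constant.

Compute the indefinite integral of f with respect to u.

F(u) = (4*c*u**2*exp(5*u**2/4) + 3*sqrt(u**2 + 2)*exp(5*u**2/4) - 24)*exp(-5*u**2/4)/12 + C

For F(u) to be correct the identity F'(u) - f(u) = 0 must hold.
Check: d/du[(4*c*u**2*exp(5*u**2/4) + 3*sqrt(u**2 + 2)*exp(5*u**2/4) - 24)*exp(-5*u**2/4)/12] = (8*c*u*sqrt(u**2 + 2)*exp(5*u**2/4) + 60*u*sqrt(u**2 + 2) + 3*u*exp(5*u**2/4))*exp(-5*u**2/4)/(12*sqrt(u**2 + 2)) = f(u).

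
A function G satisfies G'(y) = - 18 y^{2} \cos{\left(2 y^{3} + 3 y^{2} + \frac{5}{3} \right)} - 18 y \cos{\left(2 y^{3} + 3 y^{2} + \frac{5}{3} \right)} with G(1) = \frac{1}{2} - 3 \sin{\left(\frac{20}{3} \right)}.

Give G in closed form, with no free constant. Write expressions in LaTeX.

G(y) = \frac{1 - 6 \sin{\left(2 y^{3} + 3 y^{2} + \frac{5}{3} \right)}}{2}

The substitution u = 2 y^{3} + 3 y^{2} + \frac{5}{3} works: G'(y) is exactly (dG/du)*(du/dy) for that inner function.
A general antiderivative is - 3 \sin{\left(2 y^{3} + 3 y^{2} + \frac{5}{3} \right)} + C.
The condition gives C = \frac{1}{2} - 3 \sin{\left(\frac{20}{3} \right)} - (- 3 \sin{\left(\frac{20}{3} \right)}) = \frac{1}{2}.
So G(y) = \frac{1 - 6 \sin{\left(2 y^{3} + 3 y^{2} + \frac{5}{3} \right)}}{2}.
Check: d/dy[\frac{1 - 6 \sin{\left(2 y^{3} + 3 y^{2} + \frac{5}{3} \right)}}{2}] = - 18 y^{2} \cos{\left(2 y^{3} + 3 y^{2} + \frac{5}{3} \right)} - 18 y \cos{\left(2 y^{3} + 3 y^{2} + \frac{5}{3} \right)} = G'(y).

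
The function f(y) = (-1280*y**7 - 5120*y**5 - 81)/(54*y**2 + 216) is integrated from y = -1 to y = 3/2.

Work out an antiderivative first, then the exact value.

Differentiate the proposed F(y) back; it has to land on f(y) exactly.
F(y) = -(1280*y**6 + 243*atan(y/2))/324 is an antiderivative of f.
Check: d/dy[-(1280*y**6 + 243*atan(y/2))/324] = (-1280*y**7 - 5120*y**5 - 81)/(54*y**2 + 216) = f(y).
F(3/2) = -45 - 3*atan(3/4)/4; F(-1) = -320/81 + 3*atan(1/2)/4.
Integral = F(3/2) - F(-1) = -3325/81 - 3*atan(3/4)/4 - 3*atan(1/2)/4.

Antiderivative: F(y) = -(1280*y**6 + 243*atan(y/2))/324; value = -3325/81 - 3*atan(3/4)/4 - 3*atan(1/2)/4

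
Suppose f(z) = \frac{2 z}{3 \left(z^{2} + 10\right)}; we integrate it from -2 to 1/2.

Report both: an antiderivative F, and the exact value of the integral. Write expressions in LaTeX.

f matches the chain-rule pattern g'(h)*h' with inner function h(z) = \frac{z^{2}}{2} + 5; substituting u = h(z) collapses the integral.
F(z) = \frac{\log{\left(\frac{z^{2}}{2} + 5 \right)}}{3} is an antiderivative of f.
Check: d/dz[\frac{\log{\left(\frac{z^{2}}{2} + 5 \right)}}{3}] = \frac{2 z}{3 z^{2} + 30}, which equals f(z).
F(1/2) = \frac{\log{\left(\frac{41}{8} \right)}}{3}; F(-2) = \frac{\log{\left(7 \right)}}{3}.
Integral = F(1/2) - F(-2) = - \frac{\log{\left(7 \right)}}{3} + \frac{\log{\left(\frac{41}{8} \right)}}{3}.

Antiderivative: F(z) = \frac{\log{\left(\frac{z^{2}}{2} + 5 \right)}}{3}; value = - \frac{\log{\left(7 \right)}}{3} + \frac{\log{\left(\frac{41}{8} \right)}}{3}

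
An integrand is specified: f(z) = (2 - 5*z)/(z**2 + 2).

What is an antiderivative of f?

An antiderivative is F(z) = (-5*log(z**2 + 2) + 2*sqrt(2)*atan(sqrt(2)*z/2))/2.

Since d/dz undoes antidifferentiation here, F'(z) = f(z) is required of F(z).
Check: d/dz[(-5*log(z**2 + 2) + 2*sqrt(2)*atan(sqrt(2)*z/2))/2] = (2 - 5*z)/(z**2 + 2) = f(z).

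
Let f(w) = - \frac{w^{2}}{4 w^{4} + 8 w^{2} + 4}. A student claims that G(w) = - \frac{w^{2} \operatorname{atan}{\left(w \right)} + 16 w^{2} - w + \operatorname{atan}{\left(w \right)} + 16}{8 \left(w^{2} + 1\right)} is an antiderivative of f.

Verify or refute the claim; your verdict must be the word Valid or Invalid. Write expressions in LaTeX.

d/dw[G] = - \frac{w^{2}}{4 w^{4} + 8 w^{2} + 4}
This equals f(w) exactly, so the claim holds.

Valid: G'(w) = f(w).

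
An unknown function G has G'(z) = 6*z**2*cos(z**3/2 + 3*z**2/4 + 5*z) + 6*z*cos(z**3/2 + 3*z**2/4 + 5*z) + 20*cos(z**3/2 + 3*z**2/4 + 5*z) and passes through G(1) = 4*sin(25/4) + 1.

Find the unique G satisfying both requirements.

G(z) = 4*sin(z**3/2 + 3*z**2/4 + 5*z) + 1

G'(z) matches the chain-rule pattern g'(h)*h' with inner function h(z) = z**3/2 + 3*z**2/4 + 5*z; substituting u = h(z) collapses the integral.
A general antiderivative is 4*sin(z**3/2 + 3*z**2/4 + 5*z) + C.
The condition gives C = 4*sin(25/4) + 1 - (4*sin(25/4)) = 1.
So G(z) = 4*sin(z**3/2 + 3*z**2/4 + 5*z) + 1.
Check: d/dz[4*sin(z**3/2 + 3*z**2/4 + 5*z) + 1] = 6*z**2*cos(z**3/2 + 3*z**2/4 + 5*z) + 6*z*cos(z**3/2 + 3*z**2/4 + 5*z) + 20*cos(z**3/2 + 3*z**2/4 + 5*z) = G'(z).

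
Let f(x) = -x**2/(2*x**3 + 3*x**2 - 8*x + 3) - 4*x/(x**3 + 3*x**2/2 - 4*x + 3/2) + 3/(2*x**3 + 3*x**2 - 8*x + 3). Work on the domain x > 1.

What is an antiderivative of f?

An antiderivative is F(x) = (-21*log(x - 1) + 5*log(x - 1/2) + 9*log(x + 3))/14.

The denominator factors as (x - 1)*(x + 3)*(2*x - 1); partial fractions split f into directly integrable pieces: 5/(7*(2*x - 1)) + 9/(14*(x + 3)) - 3/(2*(x - 1)).
Check: d/dx[(-21*log(x - 1) + 5*log(x - 1/2) + 9*log(x + 3))/14] = (-x**2 - 8*x + 3)/(2*x**3 + 3*x**2 - 8*x + 3), which equals f(x).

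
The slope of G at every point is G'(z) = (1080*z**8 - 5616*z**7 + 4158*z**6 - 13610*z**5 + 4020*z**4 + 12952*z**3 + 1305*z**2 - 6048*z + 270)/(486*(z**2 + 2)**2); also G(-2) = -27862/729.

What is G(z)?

Check a candidate G(z) by differentiating: d/dz[G] must match the given G'(z).
A general antiderivative is (z/2 - 3)*((-2*z**2/3 + z)**2 + (2*z**2 - z/3 - 1)**3/3)/(3*z**2 + 6) + C.
The condition gives C = -27862/729 - (-27862/729) = 0.
So G(z) = (z - 6)*(216*z**6 - 108*z**5 - 270*z**4 - z**3 + 234*z**2 - 27*z - 27)/(486*(z**2 + 2)).
Check: d/dz[(z - 6)*(216*z**6 - 108*z**5 - 270*z**4 - z**3 + 234*z**2 - 27*z - 27)/(486*(z**2 + 2))] = (1080*z**8 - 5616*z**7 + 4158*z**6 - 13610*z**5 + 4020*z**4 + 12952*z**3 + 1305*z**2 - 6048*z + 270)/(486*z**4 + 1944*z**2 + 1944), which equals G'(z).

G(z) = (z - 6)*(216*z**6 - 108*z**5 - 270*z**4 - z**3 + 234*z**2 - 27*z - 27)/(486*(z**2 + 2))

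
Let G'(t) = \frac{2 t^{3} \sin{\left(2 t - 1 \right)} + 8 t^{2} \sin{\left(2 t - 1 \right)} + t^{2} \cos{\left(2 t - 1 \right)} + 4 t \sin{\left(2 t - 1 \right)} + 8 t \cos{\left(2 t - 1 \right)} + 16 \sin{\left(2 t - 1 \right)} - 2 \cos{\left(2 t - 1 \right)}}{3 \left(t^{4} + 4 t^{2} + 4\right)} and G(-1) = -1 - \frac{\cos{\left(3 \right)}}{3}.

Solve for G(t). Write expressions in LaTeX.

Check a candidate G(t) by differentiating: d/dt[G] must match the given G'(t).
A general antiderivative is \frac{\left(- \frac{t}{2} - 2\right) \cos{\left(2 t - 1 \right)}}{3 \left(\frac{t^{2}}{2} + 1\right)} + C.
The condition gives C = -1 - \frac{\cos{\left(3 \right)}}{3} - (- \frac{\cos{\left(3 \right)}}{3}) = -1.
So G(t) = - \frac{t \cos{\left(2 t - 1 \right)}}{3 t^{2} + 6} - 1 - \frac{2 \cos{\left(2 t - 1 \right)}}{\frac{3 t^{2}}{2} + 3}.
Check: d/dt[- \frac{t \cos{\left(2 t - 1 \right)}}{3 t^{2} + 6} - 1 - \frac{2 \cos{\left(2 t - 1 \right)}}{\frac{3 t^{2}}{2} + 3}] = \frac{2 t^{3} \sin{\left(2 t - 1 \right)} + 8 t^{2} \sin{\left(2 t - 1 \right)} + t^{2} \cos{\left(2 t - 1 \right)} + 4 t \sin{\left(2 t - 1 \right)} + 8 t \cos{\left(2 t - 1 \right)} + 16 \sin{\left(2 t - 1 \right)} - 2 \cos{\left(2 t - 1 \right)}}{3 t^{4} + 12 t^{2} + 12}, which equals G'(t).

G(t) = - \frac{t \cos{\left(2 t - 1 \right)}}{3 t^{2} + 6} - 1 - \frac{2 \cos{\left(2 t - 1 \right)}}{\frac{3 t^{2}}{2} + 3}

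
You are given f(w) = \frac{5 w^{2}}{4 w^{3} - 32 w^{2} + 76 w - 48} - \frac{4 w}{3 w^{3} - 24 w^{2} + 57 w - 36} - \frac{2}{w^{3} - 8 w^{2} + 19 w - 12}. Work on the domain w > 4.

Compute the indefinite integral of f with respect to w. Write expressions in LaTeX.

Factor the denominator (12 \left(w - 4\right) \left(w - 3\right) \left(w - 1\right)) and decompose: f = - \frac{25}{72 \left(w - 1\right)} - \frac{21}{8 \left(w - 3\right)} + \frac{38}{9 \left(w - 4\right)}; each piece integrates to a log, atan, or power term.
Check: d/dw[\frac{38 \log{\left(w - 4 \right)}}{9} - \frac{21 \log{\left(w - 3 \right)}}{8} - \frac{25 \log{\left(w - 1 \right)}}{72}] = \frac{15 w^{2} - 16 w - 24}{12 w^{3} - 96 w^{2} + 228 w - 144}, which equals f(w).

F(w) = \frac{38 \log{\left(w - 4 \right)}}{9} - \frac{21 \log{\left(w - 3 \right)}}{8} - \frac{25 \log{\left(w - 1 \right)}}{72} + C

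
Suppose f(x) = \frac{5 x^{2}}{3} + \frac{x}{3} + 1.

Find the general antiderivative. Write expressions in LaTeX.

Integrate term by term and add the pieces.
Check: d/dx[\frac{x \left(10 x^{2} + 3 x + 18\right)}{18}] = \frac{5 x^{2}}{3} + \frac{x}{3} + 1 = f(x).

F(x) = \frac{x \left(10 x^{2} + 3 x + 18\right)}{18} + C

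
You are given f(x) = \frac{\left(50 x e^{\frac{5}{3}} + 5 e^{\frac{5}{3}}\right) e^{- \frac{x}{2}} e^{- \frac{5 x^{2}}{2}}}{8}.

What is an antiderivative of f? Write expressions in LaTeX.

f matches the chain-rule pattern g'(h)*h' with inner function h(x) = - \frac{5 x^{2}}{2} - \frac{x}{2} + \frac{5}{3}; substituting u = h(x) collapses the integral.
Check: d/dx[- \frac{5 e^{\frac{5}{3}} e^{- \frac{x}{2}} e^{- \frac{5 x^{2}}{2}}}{4}] = \frac{\left(50 x e^{\frac{5}{3}} + 5 e^{\frac{5}{3}}\right) e^{- \frac{x}{2}} e^{- \frac{5 x^{2}}{2}}}{8} = f(x).

An antiderivative is F(x) = - \frac{5 e^{\frac{5}{3}} e^{- \frac{x}{2}} e^{- \frac{5 x^{2}}{2}}}{4}.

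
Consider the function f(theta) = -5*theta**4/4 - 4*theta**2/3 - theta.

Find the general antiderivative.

F(theta) = -theta**5/4 - 4*theta**3/9 - theta**2/2 + C

Integrate term by term and add the pieces.
Check: d/dtheta[-theta**5/4 - 4*theta**3/9 - theta**2/2] = -5*theta**4/4 - 4*theta**2/3 - theta = f(theta).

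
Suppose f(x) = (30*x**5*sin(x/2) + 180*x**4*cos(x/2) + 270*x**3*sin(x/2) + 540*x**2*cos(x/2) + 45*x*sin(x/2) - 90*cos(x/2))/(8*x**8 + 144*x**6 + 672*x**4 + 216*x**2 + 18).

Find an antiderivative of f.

An antiderivative is F(x) = -15*x*cos(x/2)/(2*x**4 + 18*x**2 + 3).

Check any antiderivative F(x) by computing F'(x) and comparing it with f(x).
Check: d/dx[-15*x*cos(x/2)/(2*x**4 + 18*x**2 + 3)] = (30*x**5*sin(x/2) + 180*x**4*cos(x/2) + 270*x**3*sin(x/2) + 540*x**2*cos(x/2) + 45*x*sin(x/2) - 90*cos(x/2))/(8*x**8 + 144*x**6 + 672*x**4 + 216*x**2 + 18) = f(x).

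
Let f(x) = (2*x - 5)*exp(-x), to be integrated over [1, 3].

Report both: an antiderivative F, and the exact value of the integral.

Recognize the product-rule pattern: f = u'v + uv' with u = 3 - 2*x, v = exp(-x), so integration by parts undoes it.
F(x) = (3 - 2*x)*exp(-x) is an antiderivative of f.
Check: d/dx[(3 - 2*x)*exp(-x)] = (2*x - 5)*exp(-x) = f(x).
F(3) = -3*exp(-3); F(1) = exp(-1).
Integral = F(3) - F(1) = -exp(-1) - 3*exp(-3).

Antiderivative: F(x) = (3 - 2*x)*exp(-x); value = -exp(-1) - 3*exp(-3)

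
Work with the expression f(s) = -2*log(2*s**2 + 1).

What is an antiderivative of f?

A candidate is checked by its d/ds: the result must match f(s).
Check: d/ds[-2*(s*log(2*s**2 + 1) - 2*s + sqrt(2)*atan(sqrt(2)*s))] = -2*log(2*s**2 + 1) = f(s).

An antiderivative is F(s) = -2*(s*log(2*s**2 + 1) - 2*s + sqrt(2)*atan(sqrt(2)*s)).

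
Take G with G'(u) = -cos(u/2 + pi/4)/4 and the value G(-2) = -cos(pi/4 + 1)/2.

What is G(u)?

G(u) = -sin(u/2 + pi/4)/2

A first test for any G(u): its u-derivative must equal the given G'(u).
A general antiderivative is -sin(u/2 + pi/4)/2 + C.
The condition gives C = -cos(pi/4 + 1)/2 - (-cos(pi/4 + 1)/2) = 0.
So G(u) = -sin(u/2 + pi/4)/2.
Check: d/du[-sin(u/2 + pi/4)/2] = -cos(u/2 + pi/4)/4 = G'(u).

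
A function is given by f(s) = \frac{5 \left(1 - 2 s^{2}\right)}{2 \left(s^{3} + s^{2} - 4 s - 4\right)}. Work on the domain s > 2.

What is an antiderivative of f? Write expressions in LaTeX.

The denominator factors as 2 \left(s - 2\right) \left(s + 1\right) \left(s + 2\right); partial fractions split f into directly integrable pieces: - \frac{35}{8 \left(s + 2\right)} + \frac{5}{6 \left(s + 1\right)} - \frac{35}{24 \left(s - 2\right)}.
Check: d/ds[- \frac{35 \log{\left(s - 2 \right)}}{24} + \frac{5 \log{\left(s + 1 \right)}}{6} - \frac{35 \log{\left(s + 2 \right)}}{8}] = \frac{5 - 10 s^{2}}{2 s^{3} + 2 s^{2} - 8 s - 8}, which equals f(s).

An antiderivative is F(s) = - \frac{35 \log{\left(s - 2 \right)}}{24} + \frac{5 \log{\left(s + 1 \right)}}{6} - \frac{35 \log{\left(s + 2 \right)}}{8}.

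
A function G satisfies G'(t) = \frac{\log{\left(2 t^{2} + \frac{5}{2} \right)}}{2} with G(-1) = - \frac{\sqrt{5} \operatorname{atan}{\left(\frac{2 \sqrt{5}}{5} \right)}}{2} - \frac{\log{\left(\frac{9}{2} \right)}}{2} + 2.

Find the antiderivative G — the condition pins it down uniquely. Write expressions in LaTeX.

Recover the given G'(t) by differentiating a candidate G(t); any mismatch rules it out.
A general antiderivative is \frac{t \log{\left(2 t^{2} + \frac{5}{2} \right)}}{2} - t + \frac{\sqrt{5} \operatorname{atan}{\left(\frac{2 \sqrt{5} t}{5} \right)}}{2} + C.
The condition gives C = - \frac{\sqrt{5} \operatorname{atan}{\left(\frac{2 \sqrt{5}}{5} \right)}}{2} - \frac{\log{\left(\frac{9}{2} \right)}}{2} + 2 - (- \frac{\sqrt{5} \operatorname{atan}{\left(\frac{2 \sqrt{5}}{5} \right)}}{2} - \frac{\log{\left(\frac{9}{2} \right)}}{2} + 1) = 1.
So G(t) = \frac{t \log{\left(2 t^{2} + \frac{5}{2} \right)}}{2} - t + \frac{\sqrt{5} \operatorname{atan}{\left(\frac{2 \sqrt{5} t}{5} \right)}}{2} + 1.
Check: d/dt[\frac{t \log{\left(2 t^{2} + \frac{5}{2} \right)}}{2} - t + \frac{\sqrt{5} \operatorname{atan}{\left(\frac{2 \sqrt{5} t}{5} \right)}}{2} + 1] = \frac{\log{\left(2 t^{2} + \frac{5}{2} \right)}}{2} = G'(t).

G(t) = \frac{t \log{\left(2 t^{2} + \frac{5}{2} \right)}}{2} - t + \frac{\sqrt{5} \operatorname{atan}{\left(\frac{2 \sqrt{5} t}{5} \right)}}{2} + 1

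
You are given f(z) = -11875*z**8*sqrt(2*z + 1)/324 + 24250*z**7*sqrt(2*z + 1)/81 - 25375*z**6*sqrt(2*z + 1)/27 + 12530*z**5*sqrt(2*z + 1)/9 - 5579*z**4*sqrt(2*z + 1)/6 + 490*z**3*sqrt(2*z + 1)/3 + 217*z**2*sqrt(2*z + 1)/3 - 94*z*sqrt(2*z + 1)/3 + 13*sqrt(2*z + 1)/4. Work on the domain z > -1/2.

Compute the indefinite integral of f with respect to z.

F(z) = -(2*z + 1)**(3/2)*(-5*z**2 + 12*z - 3)**4/324 + C

Recognize the product-rule pattern: f = u'v + uv' with u = -(2*z + 1)**(3/2)/4, v = (-5*z**2/3 + 4*z - 1)**4, so integration by parts undoes it.
Check: d/dz[-(2*z + 1)**(3/2)*(-5*z**2 + 12*z - 3)**4/324] = -11875*z**8*sqrt(2*z + 1)/324 + 24250*z**7*sqrt(2*z + 1)/81 - 25375*z**6*sqrt(2*z + 1)/27 + 12530*z**5*sqrt(2*z + 1)/9 - 5579*z**4*sqrt(2*z + 1)/6 + 490*z**3*sqrt(2*z + 1)/3 + 217*z**2*sqrt(2*z + 1)/3 - 94*z*sqrt(2*z + 1)/3 + 13*sqrt(2*z + 1)/4 = f(z).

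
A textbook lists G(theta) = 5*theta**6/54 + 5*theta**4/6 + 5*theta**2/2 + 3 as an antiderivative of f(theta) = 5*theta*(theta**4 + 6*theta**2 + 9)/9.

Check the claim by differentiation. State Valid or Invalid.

d/dtheta[G] = 5*theta**5/9 + 10*theta**3/3 + 5*theta
This equals f(theta) exactly, so the claim holds.

Valid - the claim checks out under differentiation.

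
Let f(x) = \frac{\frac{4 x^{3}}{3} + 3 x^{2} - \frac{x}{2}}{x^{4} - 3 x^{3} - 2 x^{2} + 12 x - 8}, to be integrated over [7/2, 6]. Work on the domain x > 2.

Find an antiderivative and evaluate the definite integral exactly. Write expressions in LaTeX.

Antiderivative: F(x) = \frac{5 \log{\left(x - 2 \right)}}{48} + \frac{23 \log{\left(x - 1 \right)}}{18} - \frac{7 \log{\left(x + 2 \right)}}{144} - \frac{65}{12 x - 24}; value = - \frac{23 \log{\left(\frac{5}{2} \right)}}{18} - \frac{7 \log{\left(8 \right)}}{144} - \frac{5 \log{\left(\frac{3}{2} \right)}}{48} + \frac{7 \log{\left(\frac{11}{2} \right)}}{144} + \frac{5 \log{\left(4 \right)}}{48} + \frac{23 \log{\left(5 \right)}}{18} + \frac{325}{144}

The denominator factors as 6 \left(x - 2\right)^{2} \left(x - 1\right) \left(x + 2\right); partial fractions split f into directly integrable pieces: - \frac{7}{144 \left(x + 2\right)} + \frac{23}{18 \left(x - 1\right)} + \frac{5}{48 \left(x - 2\right)} + \frac{65}{12 \left(x - 2\right)^{2}}.
F(x) = \frac{5 \log{\left(x - 2 \right)}}{48} + \frac{23 \log{\left(x - 1 \right)}}{18} - \frac{7 \log{\left(x + 2 \right)}}{144} - \frac{65}{12 x - 24} is an antiderivative of f.
Check: d/dx[\frac{5 \log{\left(x - 2 \right)}}{48} + \frac{23 \log{\left(x - 1 \right)}}{18} - \frac{7 \log{\left(x + 2 \right)}}{144} - \frac{65}{12 x - 24}] = \frac{8 x^{3} + 18 x^{2} - 3 x}{6 x^{4} - 18 x^{3} - 12 x^{2} + 72 x - 48}, which equals f(x).
F(6) = - \frac{65}{48} - \frac{7 \log{\left(8 \right)}}{144} + \frac{5 \log{\left(4 \right)}}{48} + \frac{23 \log{\left(5 \right)}}{18}; F(7/2) = - \frac{65}{18} - \frac{7 \log{\left(\frac{11}{2} \right)}}{144} + \frac{5 \log{\left(\frac{3}{2} \right)}}{48} + \frac{23 \log{\left(\frac{5}{2} \right)}}{18}.
Integral = F(6) - F(7/2) = - \frac{23 \log{\left(\frac{5}{2} \right)}}{18} - \frac{7 \log{\left(8 \right)}}{144} - \frac{5 \log{\left(\frac{3}{2} \right)}}{48} + \frac{7 \log{\left(\frac{11}{2} \right)}}{144} + \frac{5 \log{\left(4 \right)}}{48} + \frac{23 \log{\left(5 \right)}}{18} + \frac{325}{144}.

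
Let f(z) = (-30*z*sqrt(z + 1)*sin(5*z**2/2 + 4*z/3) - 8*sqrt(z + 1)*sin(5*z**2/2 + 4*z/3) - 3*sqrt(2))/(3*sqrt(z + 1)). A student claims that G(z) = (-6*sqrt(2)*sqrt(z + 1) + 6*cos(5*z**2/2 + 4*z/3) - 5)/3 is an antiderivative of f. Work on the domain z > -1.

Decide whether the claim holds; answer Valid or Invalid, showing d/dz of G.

d/dz[G] = (-30*z*sqrt(z + 1)*sin(5*z**2/2 + 4*z/3) - 8*sqrt(z + 1)*sin(5*z**2/2 + 4*z/3) - 3*sqrt(2))/(3*sqrt(z + 1))
This equals f(z) exactly, so the claim holds.

Valid - differentiating G returns exactly f.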